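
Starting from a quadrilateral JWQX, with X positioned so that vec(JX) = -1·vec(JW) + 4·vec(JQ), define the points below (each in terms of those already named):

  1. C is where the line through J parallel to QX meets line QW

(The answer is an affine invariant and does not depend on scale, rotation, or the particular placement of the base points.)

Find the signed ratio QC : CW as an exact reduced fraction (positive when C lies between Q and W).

Assign J = (0, 0), W = (1, 0), Q = (0, 1), X = (-1, 4) — the answer is frame-independent, so this choice is without loss of generality.
1. C is where the line through J parallel to QX meets line QW ⇒ C = (-1/2, 3/2)
C = Q + t·(W−Q) with t = -1/2, so QC:CW = t:(1−t) = -1/2:3/2

QC:CW = -1/3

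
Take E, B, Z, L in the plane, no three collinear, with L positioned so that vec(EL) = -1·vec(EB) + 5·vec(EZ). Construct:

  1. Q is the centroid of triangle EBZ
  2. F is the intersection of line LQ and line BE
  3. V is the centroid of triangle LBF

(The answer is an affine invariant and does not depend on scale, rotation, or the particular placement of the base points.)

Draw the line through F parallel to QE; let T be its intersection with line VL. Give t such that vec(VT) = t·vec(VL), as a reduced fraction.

Assign E = (0, 0), B = (1, 0), Z = (0, 1), L = (-1, 5) — the answer is frame-independent, so this choice is without loss of generality.
1. Q is the centroid of triangle EBZ ⇒ Q = (1/3, 1/3)
2. F is the intersection of line LQ and line BE ⇒ F = (3/7, 0)
3. V is the centroid of triangle LBF ⇒ V = (1/7, 5/3)
through F parallel to QE: direction (-1/3, -1/3); meets VL at T = (211/329, 10/47)
T = V + t·(L−V) with t = -41/94

t = -41/94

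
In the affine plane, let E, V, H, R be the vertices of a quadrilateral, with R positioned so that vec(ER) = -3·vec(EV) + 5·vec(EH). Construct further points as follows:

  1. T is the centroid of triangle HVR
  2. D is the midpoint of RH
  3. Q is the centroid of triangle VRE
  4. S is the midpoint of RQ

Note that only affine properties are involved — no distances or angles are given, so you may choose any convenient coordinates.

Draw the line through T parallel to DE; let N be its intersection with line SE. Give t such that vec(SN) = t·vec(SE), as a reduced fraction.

Assign E = (0, 0), V = (1, 0), H = (0, 1), R = (-3, 5) — the answer is frame-independent, so this choice is without loss of generality.
1. T is the centroid of triangle HVR ⇒ T = (-2/3, 2)
2. D is the midpoint of RH ⇒ D = (-3/2, 3)
3. Q is the centroid of triangle VRE ⇒ Q = (-2/3, 5/3)
4. S is the midpoint of RQ ⇒ S = (-11/6, 10/3)
through T parallel to DE: direction (3/2, -3); meets SE at N = (11/3, -20/3)
N = S + t·(E−S) with t = 3

t = 3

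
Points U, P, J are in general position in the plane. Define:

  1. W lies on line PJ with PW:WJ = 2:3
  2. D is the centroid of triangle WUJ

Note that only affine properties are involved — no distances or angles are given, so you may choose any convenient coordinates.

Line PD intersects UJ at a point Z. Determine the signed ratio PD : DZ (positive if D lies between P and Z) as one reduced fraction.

PD:DZ = 4

Set U = (0, 0), P = (1, 0), J = (0, 1); any affine frame gives the same invariant.
1. W lies on line PJ with PW:WJ = 2:3 ⇒ W = (3/5, 2/5)
2. D is the centroid of triangle WUJ ⇒ D = (1/5, 7/15)
line PD meets UJ at Z = (0, 7/12)
D = P + t·(Z−P) with t = 4/5, so PD:DZ = 4/5:1/5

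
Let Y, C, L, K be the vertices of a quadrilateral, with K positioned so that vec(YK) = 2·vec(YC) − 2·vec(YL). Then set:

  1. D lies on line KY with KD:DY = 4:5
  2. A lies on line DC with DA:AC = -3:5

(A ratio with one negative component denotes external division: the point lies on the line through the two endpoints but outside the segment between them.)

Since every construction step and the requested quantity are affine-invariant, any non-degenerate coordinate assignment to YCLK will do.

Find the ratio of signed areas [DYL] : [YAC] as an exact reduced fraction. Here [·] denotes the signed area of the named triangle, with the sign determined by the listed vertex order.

Work in coordinates with Y = (0, 0), C = (1, 0), L = (0, 1), K = (2, -2).
1. D lies on line KY with KD:DY = 4:5 ⇒ D = (10/9, -10/9)
2. A lies on line DC with DA:AC = -3:5 ⇒ A = (23/18, -25/9)
2·[DYL] = -10/9, 2·[YAC] = 25/9
[DYL]:[YAC] = -10/9:25/9 = -2/5

[DYL]:[YAC] = -2/5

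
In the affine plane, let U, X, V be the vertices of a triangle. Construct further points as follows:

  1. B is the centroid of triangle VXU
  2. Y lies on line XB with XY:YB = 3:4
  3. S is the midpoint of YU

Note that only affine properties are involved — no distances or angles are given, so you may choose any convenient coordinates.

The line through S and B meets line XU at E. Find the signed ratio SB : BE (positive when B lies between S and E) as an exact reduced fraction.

SB:BE = -11/14

Work in coordinates with U = (0, 0), X = (1, 0), V = (0, 1).
1. B is the centroid of triangle VXU ⇒ B = (1/3, 1/3)
2. Y lies on line XB with XY:YB = 3:4 ⇒ Y = (5/7, 1/7)
3. S is the midpoint of YU ⇒ S = (5/14, 1/14)
line SB meets XU at E = (4/11, 0)
B = S + t·(E−S) with t = -11/3, so SB:BE = -11/3:14/3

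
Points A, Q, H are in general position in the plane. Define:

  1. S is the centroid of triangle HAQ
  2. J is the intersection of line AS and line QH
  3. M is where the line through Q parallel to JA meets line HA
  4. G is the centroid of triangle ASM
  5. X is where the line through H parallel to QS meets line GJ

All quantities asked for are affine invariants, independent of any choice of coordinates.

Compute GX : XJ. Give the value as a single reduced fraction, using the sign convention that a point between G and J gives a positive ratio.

GX:XJ = -14/3

Assign A = (0, 0), Q = (1, 0), H = (0, 1) — the answer is frame-independent, so this choice is without loss of generality.
1. S is the centroid of triangle HAQ ⇒ S = (1/3, 1/3)
2. J is the intersection of line AS and line QH ⇒ J = (1/2, 1/2)
3. M is where the line through Q parallel to JA meets line HA ⇒ M = (0, -1)
4. G is the centroid of triangle ASM ⇒ G = (1/9, -2/9)
5. X is where the line through H parallel to QS meets line GJ ⇒ X = (20/33, 23/33)
X = G + t·(J−G) with t = 14/11, so GX:XJ = t:(1−t) = 14/11:-3/11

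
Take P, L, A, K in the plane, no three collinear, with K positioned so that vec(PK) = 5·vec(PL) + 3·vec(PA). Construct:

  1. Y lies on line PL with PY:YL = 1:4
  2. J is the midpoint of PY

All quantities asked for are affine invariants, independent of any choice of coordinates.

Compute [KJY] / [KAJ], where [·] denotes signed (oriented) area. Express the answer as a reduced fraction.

Choose coordinates P = (0, 0), L = (1, 0), A = (0, 1), K = (5, 3).
1. Y lies on line PL with PY:YL = 1:4 ⇒ Y = (1/5, 0)
2. J is the midpoint of PY ⇒ J = (1/10, 0)
2·[KJY] = 3/10, 2·[KAJ] = 26/5
[KJY]:[KAJ] = 3/10:26/5 = 3/52

[KJY]:[KAJ] = 3/52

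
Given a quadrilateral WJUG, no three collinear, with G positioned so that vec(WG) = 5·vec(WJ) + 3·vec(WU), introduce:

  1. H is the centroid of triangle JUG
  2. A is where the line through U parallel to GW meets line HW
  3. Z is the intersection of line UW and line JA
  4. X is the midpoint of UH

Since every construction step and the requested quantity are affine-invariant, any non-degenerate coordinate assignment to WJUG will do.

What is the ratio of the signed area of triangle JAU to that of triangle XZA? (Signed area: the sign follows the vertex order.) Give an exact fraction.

Assign W = (0, 0), J = (1, 0), U = (0, 1), G = (5, 3) — the answer is frame-independent, so this choice is without loss of generality.
1. H is the centroid of triangle JUG ⇒ H = (2, 4/3)
2. A is where the line through U parallel to GW meets line HW ⇒ A = (15, 10)
3. Z is the intersection of line UW and line JA ⇒ Z = (0, -5/7)
4. X is the midpoint of UH ⇒ X = (1, 7/6)
2·[JAU] = 24, 2·[XZA] = 35/2
[JAU]:[XZA] = 24:35/2 = 48/35

[JAU]:[XZA] = 48/35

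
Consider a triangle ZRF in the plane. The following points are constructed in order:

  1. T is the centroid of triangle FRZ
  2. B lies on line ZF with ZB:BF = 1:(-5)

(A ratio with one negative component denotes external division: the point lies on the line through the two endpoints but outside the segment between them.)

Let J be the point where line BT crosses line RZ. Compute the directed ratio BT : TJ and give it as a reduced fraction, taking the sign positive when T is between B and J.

Set Z = (0, 0), R = (1, 0), F = (0, 1); any affine frame gives the same invariant.
1. T is the centroid of triangle FRZ ⇒ T = (1/3, 1/3)
2. B lies on line ZF with ZB:BF = 1:(-5) ⇒ B = (0, -1/4)
line BT meets RZ at J = (1/7, 0)
T = B + t·(J−B) with t = 7/3, so BT:TJ = 7/3:-4/3

BT:TJ = -7/4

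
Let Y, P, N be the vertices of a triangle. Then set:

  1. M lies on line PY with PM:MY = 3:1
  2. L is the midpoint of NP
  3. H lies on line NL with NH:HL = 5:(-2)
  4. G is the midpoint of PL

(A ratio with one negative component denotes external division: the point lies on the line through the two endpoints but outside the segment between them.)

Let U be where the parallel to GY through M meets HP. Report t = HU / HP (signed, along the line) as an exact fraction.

Work in coordinates with Y = (0, 0), P = (1, 0), N = (0, 1).
1. M lies on line PY with PM:MY = 3:1 ⇒ M = (1/4, 0)
2. L is the midpoint of NP ⇒ L = (1/2, 1/2)
3. H lies on line NL with NH:HL = 5:(-2) ⇒ H = (5/6, 1/6)
4. G is the midpoint of PL ⇒ G = (3/4, 1/4)
through M parallel to GY: direction (-3/4, -1/4); meets HP at U = (13/16, 3/16)
U = H + t·(P−H) with t = -1/8

t = -1/8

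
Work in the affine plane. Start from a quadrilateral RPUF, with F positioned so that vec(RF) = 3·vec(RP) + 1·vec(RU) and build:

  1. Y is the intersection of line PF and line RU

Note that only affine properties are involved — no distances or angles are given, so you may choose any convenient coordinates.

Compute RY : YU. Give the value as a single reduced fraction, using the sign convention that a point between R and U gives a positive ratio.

RY:YU = -1/3

Work in coordinates with R = (0, 0), P = (1, 0), U = (0, 1), F = (3, 1).
1. Y is the intersection of line PF and line RU ⇒ Y = (0, -1/2)
Y = R + t·(U−R) with t = -1/2, so RY:YU = t:(1−t) = -1/2:3/2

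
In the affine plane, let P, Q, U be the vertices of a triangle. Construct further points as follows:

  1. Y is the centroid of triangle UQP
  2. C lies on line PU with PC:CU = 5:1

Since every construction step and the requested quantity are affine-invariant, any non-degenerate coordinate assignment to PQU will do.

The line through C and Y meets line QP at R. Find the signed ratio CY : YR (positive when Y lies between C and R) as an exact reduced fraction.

CY:YR = 3/2

Assign P = (0, 0), Q = (1, 0), U = (0, 1) — the answer is frame-independent, so this choice is without loss of generality.
1. Y is the centroid of triangle UQP ⇒ Y = (1/3, 1/3)
2. C lies on line PU with PC:CU = 5:1 ⇒ C = (0, 5/6)
line CY meets QP at R = (5/9, 0)
Y = C + t·(R−C) with t = 3/5, so CY:YR = 3/5:2/5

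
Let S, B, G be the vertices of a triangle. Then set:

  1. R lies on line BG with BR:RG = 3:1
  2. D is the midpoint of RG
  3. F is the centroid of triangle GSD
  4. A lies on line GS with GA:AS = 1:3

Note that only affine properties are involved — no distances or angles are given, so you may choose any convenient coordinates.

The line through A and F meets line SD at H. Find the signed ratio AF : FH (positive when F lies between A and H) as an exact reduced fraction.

Assign S = (0, 0), B = (1, 0), G = (0, 1) — the answer is frame-independent, so this choice is without loss of generality.
1. R lies on line BG with BR:RG = 3:1 ⇒ R = (1/4, 3/4)
2. D is the midpoint of RG ⇒ D = (1/8, 7/8)
3. F is the centroid of triangle GSD ⇒ F = (1/24, 5/8)
4. A lies on line GS with GA:AS = 1:3 ⇒ A = (0, 3/4)
line AF meets SD at H = (3/40, 21/40)
F = A + t·(H−A) with t = 5/9, so AF:FH = 5/9:4/9

AF:FH = 5/4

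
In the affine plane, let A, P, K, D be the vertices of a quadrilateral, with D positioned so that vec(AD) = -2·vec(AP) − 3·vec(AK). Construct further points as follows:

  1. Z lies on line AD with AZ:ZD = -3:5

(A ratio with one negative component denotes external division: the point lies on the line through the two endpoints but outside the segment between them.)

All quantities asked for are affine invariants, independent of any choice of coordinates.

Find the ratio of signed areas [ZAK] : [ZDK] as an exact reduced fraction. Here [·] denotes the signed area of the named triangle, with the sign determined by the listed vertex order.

Choose coordinates A = (0, 0), P = (1, 0), K = (0, 1), D = (-2, -3).
1. Z lies on line AD with AZ:ZD = -3:5 ⇒ Z = (3, 9/2)
2·[ZAK] = -3, 2·[ZDK] = -5
[ZAK]:[ZDK] = -3:-5 = 3/5

[ZAK]:[ZDK] = 3/5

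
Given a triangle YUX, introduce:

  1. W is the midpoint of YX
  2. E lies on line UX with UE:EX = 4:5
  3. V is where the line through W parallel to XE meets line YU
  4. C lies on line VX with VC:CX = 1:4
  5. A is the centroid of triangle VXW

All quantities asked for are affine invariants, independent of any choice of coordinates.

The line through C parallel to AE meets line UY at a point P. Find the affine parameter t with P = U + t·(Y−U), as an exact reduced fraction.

t = -4/5

Choose coordinates Y = (0, 0), U = (1, 0), X = (0, 1).
1. W is the midpoint of YX ⇒ W = (0, 1/2)
2. E lies on line UX with UE:EX = 4:5 ⇒ E = (5/9, 4/9)
3. V is where the line through W parallel to XE meets line YU ⇒ V = (1/2, 0)
4. C lies on line VX with VC:CX = 1:4 ⇒ C = (2/5, 1/5)
5. A is the centroid of triangle VXW ⇒ A = (1/6, 1/2)
through C parallel to AE: direction (7/18, -1/18); meets UY at P = (9/5, 0)
P = U + t·(Y−U) with t = -4/5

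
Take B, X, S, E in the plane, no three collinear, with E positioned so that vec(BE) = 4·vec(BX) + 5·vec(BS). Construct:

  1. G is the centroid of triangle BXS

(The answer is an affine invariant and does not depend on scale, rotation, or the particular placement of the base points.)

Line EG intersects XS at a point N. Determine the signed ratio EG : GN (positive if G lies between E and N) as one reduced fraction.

Choose coordinates B = (0, 0), X = (1, 0), S = (0, 1), E = (4, 5).
1. G is the centroid of triangle BXS ⇒ G = (1/3, 1/3)
line EG meets XS at N = (12/25, 13/25)
G = E + t·(N−E) with t = 25/24, so EG:GN = 25/24:-1/24

EG:GN = -25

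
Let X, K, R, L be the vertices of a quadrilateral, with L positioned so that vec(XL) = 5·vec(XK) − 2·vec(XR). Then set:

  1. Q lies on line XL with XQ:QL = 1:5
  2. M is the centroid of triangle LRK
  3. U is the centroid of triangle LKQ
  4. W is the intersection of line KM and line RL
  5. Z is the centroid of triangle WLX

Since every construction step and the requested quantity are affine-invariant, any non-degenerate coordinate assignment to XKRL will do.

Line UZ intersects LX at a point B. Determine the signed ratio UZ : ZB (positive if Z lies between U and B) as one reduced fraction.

Work in coordinates with X = (0, 0), K = (1, 0), R = (0, 1), L = (5, -2).
1. Q lies on line XL with XQ:QL = 1:5 ⇒ Q = (5/6, -1/3)
2. M is the centroid of triangle LRK ⇒ M = (2, -1/3)
3. U is the centroid of triangle LKQ ⇒ U = (41/18, -7/9)
4. W is the intersection of line KM and line RL ⇒ W = (5/2, -1/2)
5. Z is the centroid of triangle WLX ⇒ Z = (5/2, -5/6)
line UZ meets LX at B = (25/18, -5/9)
Z = U + t·(B−U) with t = -1/4, so UZ:ZB = -1/4:5/4

UZ:ZB = -1/5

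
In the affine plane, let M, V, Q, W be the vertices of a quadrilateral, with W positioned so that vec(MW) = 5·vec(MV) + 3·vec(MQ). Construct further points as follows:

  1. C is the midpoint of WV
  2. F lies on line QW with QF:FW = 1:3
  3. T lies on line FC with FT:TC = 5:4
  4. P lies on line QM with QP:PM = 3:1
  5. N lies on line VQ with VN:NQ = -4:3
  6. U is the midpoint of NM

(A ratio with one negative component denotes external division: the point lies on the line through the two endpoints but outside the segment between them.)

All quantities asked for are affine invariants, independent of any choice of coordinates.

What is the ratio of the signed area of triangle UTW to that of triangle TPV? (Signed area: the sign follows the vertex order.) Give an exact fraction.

[UTW]:[TPV] = 251/65

Choose coordinates M = (0, 0), V = (1, 0), Q = (0, 1), W = (5, 3).
1. C is the midpoint of WV ⇒ C = (3, 3/2)
2. F lies on line QW with QF:FW = 1:3 ⇒ F = (5/4, 3/2)
3. T lies on line FC with FT:TC = 5:4 ⇒ T = (20/9, 3/2)
4. P lies on line QM with QP:PM = 3:1 ⇒ P = (0, 1/4)
5. N lies on line VQ with VN:NQ = -4:3 ⇒ N = (-3, 4)
6. U is the midpoint of NM ⇒ U = (-3/2, 2)
2·[UTW] = 251/36, 2·[TPV] = 65/36
[UTW]:[TPV] = 251/36:65/36 = 251/65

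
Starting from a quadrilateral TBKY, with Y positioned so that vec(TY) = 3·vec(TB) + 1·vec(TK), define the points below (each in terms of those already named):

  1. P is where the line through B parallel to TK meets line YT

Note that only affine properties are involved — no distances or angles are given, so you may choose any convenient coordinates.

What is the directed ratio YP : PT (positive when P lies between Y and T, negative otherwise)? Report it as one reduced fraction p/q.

Assign T = (0, 0), B = (1, 0), K = (0, 1), Y = (3, 1) — the answer is frame-independent, so this choice is without loss of generality.
1. P is where the line through B parallel to TK meets line YT ⇒ P = (1, 1/3)
P = Y + t·(T−Y) with t = 2/3, so YP:PT = t:(1−t) = 2/3:1/3

YP:PT = 2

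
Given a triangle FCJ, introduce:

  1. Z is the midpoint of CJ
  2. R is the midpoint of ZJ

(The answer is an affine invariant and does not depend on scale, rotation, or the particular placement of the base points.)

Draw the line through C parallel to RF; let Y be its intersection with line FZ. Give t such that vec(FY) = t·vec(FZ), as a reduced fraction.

t = 3

Set F = (0, 0), C = (1, 0), J = (0, 1); any affine frame gives the same invariant.
1. Z is the midpoint of CJ ⇒ Z = (1/2, 1/2)
2. R is the midpoint of ZJ ⇒ R = (1/4, 3/4)
through C parallel to RF: direction (-1/4, -3/4); meets FZ at Y = (3/2, 3/2)
Y = F + t·(Z−F) with t = 3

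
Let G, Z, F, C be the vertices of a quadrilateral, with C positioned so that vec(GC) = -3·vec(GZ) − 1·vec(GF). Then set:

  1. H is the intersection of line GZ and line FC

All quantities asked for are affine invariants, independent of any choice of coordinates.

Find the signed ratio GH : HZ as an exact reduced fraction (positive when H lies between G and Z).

Set G = (0, 0), Z = (1, 0), F = (0, 1), C = (-3, -1); any affine frame gives the same invariant.
1. H is the intersection of line GZ and line FC ⇒ H = (-3/2, 0)
H = G + t·(Z−G) with t = -3/2, so GH:HZ = t:(1−t) = -3/2:5/2

GH:HZ = -3/5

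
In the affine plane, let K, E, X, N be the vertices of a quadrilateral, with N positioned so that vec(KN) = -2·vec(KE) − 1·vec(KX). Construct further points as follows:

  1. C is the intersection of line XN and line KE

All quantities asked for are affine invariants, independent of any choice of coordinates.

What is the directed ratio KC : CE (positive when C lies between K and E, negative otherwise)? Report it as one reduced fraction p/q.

KC:CE = -1/2

Set K = (0, 0), E = (1, 0), X = (0, 1), N = (-2, -1); any affine frame gives the same invariant.
1. C is the intersection of line XN and line KE ⇒ C = (-1, 0)
C = K + t·(E−K) with t = -1, so KC:CE = t:(1−t) = -1:2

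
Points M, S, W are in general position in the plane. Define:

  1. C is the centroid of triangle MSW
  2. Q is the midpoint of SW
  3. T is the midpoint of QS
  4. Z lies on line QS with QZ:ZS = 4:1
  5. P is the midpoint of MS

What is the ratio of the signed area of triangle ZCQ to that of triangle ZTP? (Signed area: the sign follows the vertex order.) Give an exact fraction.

[ZCQ]:[ZTP] = -16/9

Assign M = (0, 0), S = (1, 0), W = (0, 1) — the answer is frame-independent, so this choice is without loss of generality.
1. C is the centroid of triangle MSW ⇒ C = (1/3, 1/3)
2. Q is the midpoint of SW ⇒ Q = (1/2, 1/2)
3. T is the midpoint of QS ⇒ T = (3/4, 1/4)
4. Z lies on line QS with QZ:ZS = 4:1 ⇒ Z = (9/10, 1/10)
5. P is the midpoint of MS ⇒ P = (1/2, 0)
2·[ZCQ] = -2/15, 2·[ZTP] = 3/40
[ZCQ]:[ZTP] = -2/15:3/40 = -16/9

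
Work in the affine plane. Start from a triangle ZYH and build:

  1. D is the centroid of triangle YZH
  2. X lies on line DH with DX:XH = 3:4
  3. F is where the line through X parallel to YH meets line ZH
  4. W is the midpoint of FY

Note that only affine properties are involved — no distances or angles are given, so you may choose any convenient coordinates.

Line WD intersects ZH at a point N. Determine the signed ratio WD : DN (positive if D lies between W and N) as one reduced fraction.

WD:DN = 1/2

Choose coordinates Z = (0, 0), Y = (1, 0), H = (0, 1).
1. D is the centroid of triangle YZH ⇒ D = (1/3, 1/3)
2. X lies on line DH with DX:XH = 3:4 ⇒ X = (4/21, 13/21)
3. F is where the line through X parallel to YH meets line ZH ⇒ F = (0, 17/21)
4. W is the midpoint of FY ⇒ W = (1/2, 17/42)
line WD meets ZH at N = (0, 4/21)
D = W + t·(N−W) with t = 1/3, so WD:DN = 1/3:2/3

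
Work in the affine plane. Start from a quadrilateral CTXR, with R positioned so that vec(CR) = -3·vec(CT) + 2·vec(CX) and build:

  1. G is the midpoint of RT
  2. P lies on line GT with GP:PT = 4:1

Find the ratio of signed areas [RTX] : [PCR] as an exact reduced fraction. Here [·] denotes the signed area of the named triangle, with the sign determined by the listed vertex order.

Assign C = (0, 0), T = (1, 0), X = (0, 1), R = (-3, 2) — the answer is frame-independent, so this choice is without loss of generality.
1. G is the midpoint of RT ⇒ G = (-1, 1)
2. P lies on line GT with GP:PT = 4:1 ⇒ P = (3/5, 1/5)
2·[RTX] = 2, 2·[PCR] = -9/5
[RTX]:[PCR] = 2:-9/5 = -10/9

[RTX]:[PCR] = -10/9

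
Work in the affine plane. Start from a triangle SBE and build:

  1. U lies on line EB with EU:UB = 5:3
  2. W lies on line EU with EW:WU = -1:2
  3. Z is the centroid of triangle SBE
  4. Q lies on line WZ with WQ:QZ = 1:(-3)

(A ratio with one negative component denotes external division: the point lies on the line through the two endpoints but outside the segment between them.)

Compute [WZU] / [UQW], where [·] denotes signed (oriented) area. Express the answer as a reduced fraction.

[WZU]:[UQW] = 2

Set S = (0, 0), B = (1, 0), E = (0, 1); any affine frame gives the same invariant.
1. U lies on line EB with EU:UB = 5:3 ⇒ U = (5/8, 3/8)
2. W lies on line EU with EW:WU = -1:2 ⇒ W = (-5/8, 13/8)
3. Z is the centroid of triangle SBE ⇒ Z = (1/3, 1/3)
4. Q lies on line WZ with WQ:QZ = 1:(-3) ⇒ Q = (-53/48, 109/48)
2·[WZU] = 5/12, 2·[UQW] = 5/24
[WZU]:[UQW] = 5/12:5/24 = 2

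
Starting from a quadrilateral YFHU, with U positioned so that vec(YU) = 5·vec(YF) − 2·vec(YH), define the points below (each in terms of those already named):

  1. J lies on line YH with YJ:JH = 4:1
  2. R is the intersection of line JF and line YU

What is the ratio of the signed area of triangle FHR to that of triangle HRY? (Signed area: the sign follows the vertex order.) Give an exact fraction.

Set Y = (0, 0), F = (1, 0), H = (0, 1), U = (5, -2); any affine frame gives the same invariant.
1. J lies on line YH with YJ:JH = 4:1 ⇒ J = (0, 4/5)
2. R is the intersection of line JF and line YU ⇒ R = (2, -4/5)
2·[FHR] = -1/5, 2·[HRY] = -2
[FHR]:[HRY] = -1/5:-2 = 1/10

[FHR]:[HRY] = 1/10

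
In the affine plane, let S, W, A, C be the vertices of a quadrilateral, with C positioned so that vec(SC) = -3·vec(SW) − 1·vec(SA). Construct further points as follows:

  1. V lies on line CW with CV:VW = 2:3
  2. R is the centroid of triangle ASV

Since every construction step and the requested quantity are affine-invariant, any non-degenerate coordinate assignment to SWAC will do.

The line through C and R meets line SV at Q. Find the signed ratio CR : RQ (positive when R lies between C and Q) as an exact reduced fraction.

CR:RQ = -1/7

Assign S = (0, 0), W = (1, 0), A = (0, 1), C = (-3, -1) — the answer is frame-independent, so this choice is without loss of generality.
1. V lies on line CW with CV:VW = 2:3 ⇒ V = (-7/5, -3/5)
2. R is the centroid of triangle ASV ⇒ R = (-7/15, 2/15)
line CR meets SV at Q = (-91/5, -39/5)
R = C + t·(Q−C) with t = -1/6, so CR:RQ = -1/6:7/6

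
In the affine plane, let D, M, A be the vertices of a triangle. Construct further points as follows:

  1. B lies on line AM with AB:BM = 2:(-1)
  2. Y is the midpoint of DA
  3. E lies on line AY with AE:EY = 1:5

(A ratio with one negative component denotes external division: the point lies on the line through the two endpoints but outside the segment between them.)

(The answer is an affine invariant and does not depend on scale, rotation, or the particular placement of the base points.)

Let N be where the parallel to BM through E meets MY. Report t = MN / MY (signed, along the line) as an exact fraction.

Set D = (0, 0), M = (1, 0), A = (0, 1); any affine frame gives the same invariant.
1. B lies on line AM with AB:BM = 2:(-1) ⇒ B = (2, -1)
2. Y is the midpoint of DA ⇒ Y = (0, 1/2)
3. E lies on line AY with AE:EY = 1:5 ⇒ E = (0, 11/12)
through E parallel to BM: direction (-1, 1); meets MY at N = (5/6, 1/12)
N = M + t·(Y−M) with t = 1/6

t = 1/6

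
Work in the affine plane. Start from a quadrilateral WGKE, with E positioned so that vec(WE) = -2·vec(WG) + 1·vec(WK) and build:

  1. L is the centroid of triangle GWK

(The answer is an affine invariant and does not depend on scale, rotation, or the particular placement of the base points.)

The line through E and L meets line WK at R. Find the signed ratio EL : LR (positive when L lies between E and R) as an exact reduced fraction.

EL:LR = -7

Choose coordinates W = (0, 0), G = (1, 0), K = (0, 1), E = (-2, 1).
1. L is the centroid of triangle GWK ⇒ L = (1/3, 1/3)
line EL meets WK at R = (0, 3/7)
L = E + t·(R−E) with t = 7/6, so EL:LR = 7/6:-1/6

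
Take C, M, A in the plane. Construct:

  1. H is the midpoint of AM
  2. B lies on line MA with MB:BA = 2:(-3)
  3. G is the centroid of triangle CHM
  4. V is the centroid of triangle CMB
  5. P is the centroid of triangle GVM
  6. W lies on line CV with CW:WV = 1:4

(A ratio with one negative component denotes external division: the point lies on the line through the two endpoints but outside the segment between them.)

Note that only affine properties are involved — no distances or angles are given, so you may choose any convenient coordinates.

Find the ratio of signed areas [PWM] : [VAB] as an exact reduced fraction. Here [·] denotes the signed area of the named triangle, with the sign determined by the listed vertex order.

Set C = (0, 0), M = (1, 0), A = (0, 1); any affine frame gives the same invariant.
1. H is the midpoint of AM ⇒ H = (1/2, 1/2)
2. B lies on line MA with MB:BA = 2:(-3) ⇒ B = (3, -2)
3. G is the centroid of triangle CHM ⇒ G = (1/2, 1/6)
4. V is the centroid of triangle CMB ⇒ V = (4/3, -2/3)
5. P is the centroid of triangle GVM ⇒ P = (17/18, -1/6)
6. W lies on line CV with CW:WV = 1:4 ⇒ W = (4/15, -2/15)
2·[PWM] = -31/270, 2·[VAB] = -1
[PWM]:[VAB] = -31/270:-1 = 31/270

[PWM]:[VAB] = 31/270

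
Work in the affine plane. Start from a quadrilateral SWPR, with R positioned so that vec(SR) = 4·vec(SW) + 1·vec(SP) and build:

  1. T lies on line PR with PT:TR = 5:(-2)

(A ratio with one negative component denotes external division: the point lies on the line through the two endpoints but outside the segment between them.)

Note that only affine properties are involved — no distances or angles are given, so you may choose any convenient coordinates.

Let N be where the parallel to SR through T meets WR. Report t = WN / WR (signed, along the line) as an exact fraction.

t = -5/3

Set S = (0, 0), W = (1, 0), P = (0, 1), R = (4, 1); any affine frame gives the same invariant.
1. T lies on line PR with PT:TR = 5:(-2) ⇒ T = (20/3, 1)
through T parallel to SR: direction (4, 1); meets WR at N = (-4, -5/3)
N = W + t·(R−W) with t = -5/3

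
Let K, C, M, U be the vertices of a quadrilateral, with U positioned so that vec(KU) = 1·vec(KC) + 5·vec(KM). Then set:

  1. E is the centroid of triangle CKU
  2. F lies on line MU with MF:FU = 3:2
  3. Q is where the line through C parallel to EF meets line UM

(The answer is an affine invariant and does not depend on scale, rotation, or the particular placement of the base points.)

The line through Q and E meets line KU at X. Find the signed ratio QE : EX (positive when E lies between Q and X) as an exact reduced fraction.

Choose coordinates K = (0, 0), C = (1, 0), M = (0, 1), U = (1, 5).
1. E is the centroid of triangle CKU ⇒ E = (2/3, 5/3)
2. F lies on line MU with MF:FU = 3:2 ⇒ F = (3/5, 17/5)
3. Q is where the line through C parallel to EF meets line UM ⇒ Q = (5/6, 13/3)
line QE meets KU at X = (9/11, 45/11)
E = Q + t·(X−Q) with t = 11, so QE:EX = 11:-10

QE:EX = -11/10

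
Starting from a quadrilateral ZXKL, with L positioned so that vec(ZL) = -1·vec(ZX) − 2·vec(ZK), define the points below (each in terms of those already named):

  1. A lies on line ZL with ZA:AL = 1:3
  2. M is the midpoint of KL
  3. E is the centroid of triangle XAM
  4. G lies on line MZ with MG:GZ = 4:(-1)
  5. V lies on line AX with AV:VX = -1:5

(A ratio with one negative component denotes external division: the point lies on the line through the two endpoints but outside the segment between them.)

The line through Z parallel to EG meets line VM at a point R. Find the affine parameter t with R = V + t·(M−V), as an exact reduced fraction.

t = 11

Set Z = (0, 0), X = (1, 0), K = (0, 1), L = (-1, -2); any affine frame gives the same invariant.
1. A lies on line ZL with ZA:AL = 1:3 ⇒ A = (-1/4, -1/2)
2. M is the midpoint of KL ⇒ M = (-1/2, -1/2)
3. E is the centroid of triangle XAM ⇒ E = (1/12, -1/3)
4. G lies on line MZ with MG:GZ = 4:(-1) ⇒ G = (1/6, 1/6)
5. V lies on line AX with AV:VX = -1:5 ⇒ V = (-9/16, -5/8)
through Z parallel to EG: direction (1/12, 1/2); meets VM at R = (1/8, 3/4)
R = V + t·(M−V) with t = 11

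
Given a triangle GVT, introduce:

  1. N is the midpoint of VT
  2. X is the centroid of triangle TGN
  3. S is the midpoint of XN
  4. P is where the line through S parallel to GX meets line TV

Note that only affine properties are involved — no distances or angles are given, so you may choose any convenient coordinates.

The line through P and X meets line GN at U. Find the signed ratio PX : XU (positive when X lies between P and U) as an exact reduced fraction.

Choose coordinates G = (0, 0), V = (1, 0), T = (0, 1).
1. N is the midpoint of VT ⇒ N = (1/2, 1/2)
2. X is the centroid of triangle TGN ⇒ X = (1/6, 1/2)
3. S is the midpoint of XN ⇒ S = (1/3, 1/2)
4. P is where the line through S parallel to GX meets line TV ⇒ P = (3/8, 5/8)
line PX meets GN at U = (1, 1)
X = P + t·(U−P) with t = -1/3, so PX:XU = -1/3:4/3

PX:XU = -1/4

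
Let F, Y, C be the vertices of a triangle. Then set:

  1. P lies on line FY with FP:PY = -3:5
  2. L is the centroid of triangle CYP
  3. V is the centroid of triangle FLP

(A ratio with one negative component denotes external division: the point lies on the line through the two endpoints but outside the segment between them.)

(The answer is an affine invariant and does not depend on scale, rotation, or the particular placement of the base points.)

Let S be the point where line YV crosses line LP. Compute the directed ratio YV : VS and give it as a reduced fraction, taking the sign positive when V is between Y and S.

Set F = (0, 0), Y = (1, 0), C = (0, 1); any affine frame gives the same invariant.
1. P lies on line FY with FP:PY = -3:5 ⇒ P = (-3/2, 0)
2. L is the centroid of triangle CYP ⇒ L = (-1/6, 1/3)
3. V is the centroid of triangle FLP ⇒ V = (-5/9, 1/9)
line YV meets LP at S = (-17/18, 5/36)
V = Y + t·(S−Y) with t = 4/5, so YV:VS = 4/5:1/5

YV:VS = 4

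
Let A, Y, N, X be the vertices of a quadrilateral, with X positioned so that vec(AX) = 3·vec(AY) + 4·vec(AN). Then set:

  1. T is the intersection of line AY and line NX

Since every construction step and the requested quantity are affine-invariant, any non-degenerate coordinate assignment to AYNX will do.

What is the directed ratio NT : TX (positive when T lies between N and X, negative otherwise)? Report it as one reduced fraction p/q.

Choose coordinates A = (0, 0), Y = (1, 0), N = (0, 1), X = (3, 4).
1. T is the intersection of line AY and line NX ⇒ T = (-1, 0)
T = N + t·(X−N) with t = -1/3, so NT:TX = t:(1−t) = -1/3:4/3

NT:TX = -1/4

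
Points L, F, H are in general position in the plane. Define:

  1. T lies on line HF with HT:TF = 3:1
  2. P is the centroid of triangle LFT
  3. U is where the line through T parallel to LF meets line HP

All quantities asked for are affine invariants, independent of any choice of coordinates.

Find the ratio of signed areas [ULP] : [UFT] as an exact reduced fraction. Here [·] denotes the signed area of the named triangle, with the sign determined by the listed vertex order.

[ULP]:[UFT] = 14/9

Assign L = (0, 0), F = (1, 0), H = (0, 1) — the answer is frame-independent, so this choice is without loss of generality.
1. T lies on line HF with HT:TF = 3:1 ⇒ T = (3/4, 1/4)
2. P is the centroid of triangle LFT ⇒ P = (7/12, 1/12)
3. U is where the line through T parallel to LF meets line HP ⇒ U = (21/44, 1/4)
2·[ULP] = 7/66, 2·[UFT] = 3/44
[ULP]:[UFT] = 7/66:3/44 = 14/9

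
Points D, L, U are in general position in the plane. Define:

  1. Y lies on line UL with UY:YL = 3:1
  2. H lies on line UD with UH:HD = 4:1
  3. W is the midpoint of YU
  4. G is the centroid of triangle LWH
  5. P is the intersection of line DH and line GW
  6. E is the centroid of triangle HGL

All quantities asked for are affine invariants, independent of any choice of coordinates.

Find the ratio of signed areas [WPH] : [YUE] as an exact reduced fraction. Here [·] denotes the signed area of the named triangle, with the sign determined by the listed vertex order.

[WPH]:[YUE] = 45/16

Choose coordinates D = (0, 0), L = (1, 0), U = (0, 1).
1. Y lies on line UL with UY:YL = 3:1 ⇒ Y = (3/4, 1/4)
2. H lies on line UD with UH:HD = 4:1 ⇒ H = (0, 1/5)
3. W is the midpoint of YU ⇒ W = (3/8, 5/8)
4. G is the centroid of triangle LWH ⇒ G = (11/24, 11/40)
5. P is the intersection of line DH and line GW ⇒ P = (0, 11/5)
6. E is the centroid of triangle HGL ⇒ E = (35/72, 19/120)
2·[WPH] = 3/4, 2·[YUE] = 4/15
[WPH]:[YUE] = 3/4:4/15 = 45/16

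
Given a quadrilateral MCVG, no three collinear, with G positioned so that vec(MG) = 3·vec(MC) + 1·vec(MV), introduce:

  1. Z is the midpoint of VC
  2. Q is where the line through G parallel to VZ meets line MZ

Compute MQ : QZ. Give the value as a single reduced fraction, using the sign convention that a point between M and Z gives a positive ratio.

Choose coordinates M = (0, 0), C = (1, 0), V = (0, 1), G = (3, 1).
1. Z is the midpoint of VC ⇒ Z = (1/2, 1/2)
2. Q is where the line through G parallel to VZ meets line MZ ⇒ Q = (2, 2)
Q = M + t·(Z−M) with t = 4, so MQ:QZ = t:(1−t) = 4:-3

MQ:QZ = -4/3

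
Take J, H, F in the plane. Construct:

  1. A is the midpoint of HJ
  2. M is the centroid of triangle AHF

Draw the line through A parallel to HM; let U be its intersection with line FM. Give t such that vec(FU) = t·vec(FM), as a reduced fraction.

Set J = (0, 0), H = (1, 0), F = (0, 1); any affine frame gives the same invariant.
1. A is the midpoint of HJ ⇒ A = (1/2, 0)
2. M is the centroid of triangle AHF ⇒ M = (1/2, 1/3)
through A parallel to HM: direction (-1/2, 1/3); meets FM at U = (1, -1/3)
U = F + t·(M−F) with t = 2

t = 2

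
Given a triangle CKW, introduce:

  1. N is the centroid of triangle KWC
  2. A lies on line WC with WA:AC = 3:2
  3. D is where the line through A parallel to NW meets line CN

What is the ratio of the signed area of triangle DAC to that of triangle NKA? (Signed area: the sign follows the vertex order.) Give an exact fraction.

Set C = (0, 0), K = (1, 0), W = (0, 1); any affine frame gives the same invariant.
1. N is the centroid of triangle KWC ⇒ N = (1/3, 1/3)
2. A lies on line WC with WA:AC = 3:2 ⇒ A = (0, 2/5)
3. D is where the line through A parallel to NW meets line CN ⇒ D = (2/15, 2/15)
2·[DAC] = 4/75, 2·[NKA] = -1/15
[DAC]:[NKA] = 4/75:-1/15 = -4/5

[DAC]:[NKA] = -4/5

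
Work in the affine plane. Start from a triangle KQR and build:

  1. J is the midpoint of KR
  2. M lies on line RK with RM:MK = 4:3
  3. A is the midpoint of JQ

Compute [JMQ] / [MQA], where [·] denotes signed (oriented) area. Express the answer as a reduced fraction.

[JMQ]:[MQA] = 2

Choose coordinates K = (0, 0), Q = (1, 0), R = (0, 1).
1. J is the midpoint of KR ⇒ J = (0, 1/2)
2. M lies on line RK with RM:MK = 4:3 ⇒ M = (0, 3/7)
3. A is the midpoint of JQ ⇒ A = (1/2, 1/4)
2·[JMQ] = 1/14, 2·[MQA] = 1/28
[JMQ]:[MQA] = 1/14:1/28 = 2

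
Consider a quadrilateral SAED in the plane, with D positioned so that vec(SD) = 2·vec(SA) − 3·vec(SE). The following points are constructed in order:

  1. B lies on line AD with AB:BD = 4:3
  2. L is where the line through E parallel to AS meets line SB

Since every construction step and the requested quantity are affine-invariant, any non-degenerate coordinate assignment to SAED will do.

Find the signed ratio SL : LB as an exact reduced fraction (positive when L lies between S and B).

Set S = (0, 0), A = (1, 0), E = (0, 1), D = (2, -3); any affine frame gives the same invariant.
1. B lies on line AD with AB:BD = 4:3 ⇒ B = (11/7, -12/7)
2. L is where the line through E parallel to AS meets line SB ⇒ L = (-11/12, 1)
L = S + t·(B−S) with t = -7/12, so SL:LB = t:(1−t) = -7/12:19/12

SL:LB = -7/19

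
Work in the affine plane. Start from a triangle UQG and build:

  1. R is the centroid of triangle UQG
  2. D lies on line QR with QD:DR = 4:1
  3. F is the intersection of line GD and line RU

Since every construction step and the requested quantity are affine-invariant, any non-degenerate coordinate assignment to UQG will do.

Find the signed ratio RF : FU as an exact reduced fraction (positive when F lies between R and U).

RF:FU = -1/7

Work in coordinates with U = (0, 0), Q = (1, 0), G = (0, 1).
1. R is the centroid of triangle UQG ⇒ R = (1/3, 1/3)
2. D lies on line QR with QD:DR = 4:1 ⇒ D = (7/15, 4/15)
3. F is the intersection of line GD and line RU ⇒ F = (7/18, 7/18)
F = R + t·(U−R) with t = -1/6, so RF:FU = t:(1−t) = -1/6:7/6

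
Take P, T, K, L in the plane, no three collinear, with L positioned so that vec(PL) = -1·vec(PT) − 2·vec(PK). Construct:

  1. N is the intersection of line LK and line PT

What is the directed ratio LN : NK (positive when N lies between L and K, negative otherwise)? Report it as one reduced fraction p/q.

Choose coordinates P = (0, 0), T = (1, 0), K = (0, 1), L = (-1, -2).
1. N is the intersection of line LK and line PT ⇒ N = (-1/3, 0)
N = L + t·(K−L) with t = 2/3, so LN:NK = t:(1−t) = 2/3:1/3

LN:NK = 2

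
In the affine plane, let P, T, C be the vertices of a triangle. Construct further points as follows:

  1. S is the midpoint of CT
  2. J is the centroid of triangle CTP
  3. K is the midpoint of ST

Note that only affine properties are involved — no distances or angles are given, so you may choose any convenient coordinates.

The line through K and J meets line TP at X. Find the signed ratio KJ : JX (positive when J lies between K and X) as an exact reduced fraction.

Work in coordinates with P = (0, 0), T = (1, 0), C = (0, 1).
1. S is the midpoint of CT ⇒ S = (1/2, 1/2)
2. J is the centroid of triangle CTP ⇒ J = (1/3, 1/3)
3. K is the midpoint of ST ⇒ K = (3/4, 1/4)
line KJ meets TP at X = (2, 0)
J = K + t·(X−K) with t = -1/3, so KJ:JX = -1/3:4/3

KJ:JX = -1/4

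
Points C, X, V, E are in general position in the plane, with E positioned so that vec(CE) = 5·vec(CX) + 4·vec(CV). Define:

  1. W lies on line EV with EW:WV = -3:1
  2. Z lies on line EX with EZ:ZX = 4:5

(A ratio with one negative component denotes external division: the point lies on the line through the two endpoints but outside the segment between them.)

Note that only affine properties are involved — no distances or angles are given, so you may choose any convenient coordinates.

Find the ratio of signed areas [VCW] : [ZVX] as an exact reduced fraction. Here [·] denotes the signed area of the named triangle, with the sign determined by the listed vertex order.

Set C = (0, 0), X = (1, 0), V = (0, 1), E = (5, 4); any affine frame gives the same invariant.
1. W lies on line EV with EW:WV = -3:1 ⇒ W = (-5/2, -1/2)
2. Z lies on line EX with EZ:ZX = 4:5 ⇒ Z = (29/9, 20/9)
2·[VCW] = -5/2, 2·[ZVX] = 40/9
[VCW]:[ZVX] = -5/2:40/9 = -9/16

[VCW]:[ZVX] = -9/16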